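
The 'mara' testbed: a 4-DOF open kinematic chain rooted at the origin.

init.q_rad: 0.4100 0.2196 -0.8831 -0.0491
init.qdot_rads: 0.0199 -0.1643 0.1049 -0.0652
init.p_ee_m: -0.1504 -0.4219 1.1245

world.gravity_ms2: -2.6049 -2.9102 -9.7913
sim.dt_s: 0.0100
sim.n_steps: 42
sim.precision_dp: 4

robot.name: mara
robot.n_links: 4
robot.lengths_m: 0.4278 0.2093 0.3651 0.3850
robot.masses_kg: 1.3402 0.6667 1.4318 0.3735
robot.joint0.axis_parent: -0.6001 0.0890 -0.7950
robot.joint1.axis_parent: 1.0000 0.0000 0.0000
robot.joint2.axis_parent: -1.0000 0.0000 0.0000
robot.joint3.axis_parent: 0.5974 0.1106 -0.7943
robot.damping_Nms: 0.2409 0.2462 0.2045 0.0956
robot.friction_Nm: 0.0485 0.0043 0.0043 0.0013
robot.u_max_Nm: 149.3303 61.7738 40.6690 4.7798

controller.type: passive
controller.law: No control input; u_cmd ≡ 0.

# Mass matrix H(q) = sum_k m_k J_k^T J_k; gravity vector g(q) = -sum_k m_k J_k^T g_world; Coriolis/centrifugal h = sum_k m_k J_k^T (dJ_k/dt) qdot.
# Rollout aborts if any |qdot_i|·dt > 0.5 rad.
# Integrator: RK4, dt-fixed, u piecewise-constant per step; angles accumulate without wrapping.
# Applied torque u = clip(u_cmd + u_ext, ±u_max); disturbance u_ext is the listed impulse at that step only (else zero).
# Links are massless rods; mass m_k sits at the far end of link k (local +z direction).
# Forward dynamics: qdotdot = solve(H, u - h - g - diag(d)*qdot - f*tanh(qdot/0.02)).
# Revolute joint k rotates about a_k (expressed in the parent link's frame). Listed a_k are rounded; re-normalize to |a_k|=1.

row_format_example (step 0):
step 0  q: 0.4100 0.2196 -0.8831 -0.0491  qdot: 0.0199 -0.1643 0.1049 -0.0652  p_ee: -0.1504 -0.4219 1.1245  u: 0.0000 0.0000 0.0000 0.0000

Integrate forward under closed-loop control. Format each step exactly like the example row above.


step 1  q: 0.4103 0.2178 -0.8837 -0.0519  qdot: 0.0408 -0.1911 -0.2115 -0.4890  p_ee: -0.1502 -0.4203 1.1257  u: 0.0000 0.0000 0.0000 0.0000
step 2  q: 0.4108 0.2159 -0.8872 -0.0587  qdot: 0.0670 -0.1937 -0.4910 -0.8518  p_ee: -0.1504 -0.4191 1.1261  u: 0.0000 0.0000 0.0000 0.0000
step 3  q: 0.4116 0.2140 -0.8934 -0.0688  qdot: 0.0969 -0.1755 -0.7380 -1.1619  p_ee: -0.1512 -0.4185 1.1256  u: 0.0000 0.0000 0.0000 0.0000
step 4  q: 0.4128 0.2124 -0.9019 -0.0818  qdot: 0.1291 -0.1391 -0.9559 -1.4265  p_ee: -0.1525 -0.4184 1.1241  u: 0.0000 0.0000 0.0000 0.0000
step 5  q: 0.4142 0.2113 -0.9124 -0.0972  qdot: 0.1626 -0.0869 -1.1478 -1.6516  p_ee: -0.1543 -0.4189 1.1218  u: 0.0000 0.0000 0.0000 0.0000
step 6  q: 0.4160 0.2107 -0.9248 -0.1147  qdot: 0.1963 -0.0205 -1.3163 -1.8426  p_ee: -0.1567 -0.4200 1.1185  u: 0.0000 0.0000 0.0000 0.0000
step 7  q: 0.4182 0.2109 -0.9387 -0.1339  qdot: 0.2290 0.0571 -1.4649 -2.0050  p_ee: -0.1597 -0.4217 1.1142  u: 0.0000 0.0000 0.0000 0.0000
step 8  q: 0.4206 0.2119 -0.9540 -0.1547  qdot: 0.2607 0.1465 -1.5937 -2.1419  p_ee: -0.1633 -0.4240 1.1090  u: 0.0000 0.0000 0.0000 0.0000
step 9  q: 0.4234 0.2139 -0.9705 -0.1767  qdot: 0.2911 0.2478 -1.7031 -2.2562  p_ee: -0.1673 -0.4269 1.1027  u: 0.0000 0.0000 0.0000 0.0000
step 10  q: 0.4264 0.2169 -0.9880 -0.1998  qdot: 0.3197 0.3607 -1.7940 -2.3508  p_ee: -0.1720 -0.4304 1.0955  u: 0.0000 0.0000 0.0000 0.0000
step 11  q: 0.4298 0.2211 -1.0063 -0.2237  qdot: 0.3463 0.4850 -1.8668 -2.4282  p_ee: -0.1772 -0.4346 1.0871  u: 0.0000 0.0000 0.0000 0.0000
step 12  q: 0.4333 0.2266 -1.0253 -0.2483  qdot: 0.3707 0.6210 -1.9218 -2.4904  p_ee: -0.1829 -0.4393 1.0776  u: 0.0000 0.0000 0.0000 0.0000
step 13  q: 0.4372 0.2336 -1.0447 -0.2734  qdot: 0.3927 0.7688 -1.9589 -2.5393  p_ee: -0.1892 -0.4446 1.0670  u: 0.0000 0.0000 0.0000 0.0000
step 14  q: 0.4412 0.2421 -1.0644 -0.2990  qdot: 0.4121 0.9290 -1.9779 -2.5761  p_ee: -0.1960 -0.4505 1.0553  u: 0.0000 0.0000 0.0000 0.0000
step 15  q: 0.4454 0.2522 -1.0842 -0.3249  qdot: 0.4288 1.1019 -1.9785 -2.6022  p_ee: -0.2033 -0.4569 1.0423  u: 0.0000 0.0000 0.0000 0.0000
step 16  q: 0.4498 0.2641 -1.1039 -0.3510  qdot: 0.4427 1.2882 -1.9601 -2.6185  p_ee: -0.2110 -0.4639 1.0282  u: 0.0000 0.0000 0.0000 0.0000
step 17  q: 0.4542 0.2780 -1.1233 -0.3773  qdot: 0.4538 1.4883 -1.9221 -2.6259  p_ee: -0.2191 -0.4713 1.0127  u: 0.0000 0.0000 0.0000 0.0000
step 18  q: 0.4588 0.2939 -1.1423 -0.4035  qdot: 0.4619 1.7029 -1.8636 -2.6250  p_ee: -0.2277 -0.4792 0.9960  u: 0.0000 0.0000 0.0000 0.0000
step 19  q: 0.4635 0.3121 -1.1605 -0.4297  qdot: 0.4669 1.9323 -1.7839 -2.6163  p_ee: -0.2366 -0.4874 0.9780  u: 0.0000 0.0000 0.0000 0.0000
step 20  q: 0.4682 0.3326 -1.1779 -0.4558  qdot: 0.4688 2.1771 -1.6821 -2.6002  p_ee: -0.2458 -0.4960 0.9585  u: 0.0000 0.0000 0.0000 0.0000
step 21  q: 0.4728 0.3557 -1.1941 -0.4817  qdot: 0.4674 2.4376 -1.5572 -2.5770  p_ee: -0.2553 -0.5050 0.9378  u: 0.0000 0.0000 0.0000 0.0000
step 22  q: 0.4775 0.3814 -1.2089 -0.5073  qdot: 0.4626 2.7138 -1.4081 -2.5468  p_ee: -0.2650 -0.5142 0.9156  u: 0.0000 0.0000 0.0000 0.0000
step 23  q: 0.4821 0.4100 -1.2222 -0.5326  qdot: 0.4542 3.0058 -1.2341 -2.5099  p_ee: -0.2748 -0.5236 0.8920  u: 0.0000 0.0000 0.0000 0.0000
step 24  q: 0.4866 0.4416 -1.2335 -0.5575  qdot: 0.4419 3.3133 -1.0340 -2.4664  p_ee: -0.2847 -0.5331 0.8669  u: 0.0000 0.0000 0.0000 0.0000
step 25  q: 0.4909 0.4763 -1.2427 -0.5819  qdot: 0.4256 3.6357 -0.8072 -2.4165  p_ee: -0.2947 -0.5428 0.8405  u: 0.0000 0.0000 0.0000 0.0000
step 26  q: 0.4951 0.5144 -1.2496 -0.6058  qdot: 0.4047 3.9724 -0.5527 -2.3603  p_ee: -0.3045 -0.5525 0.8125  u: 0.0000 0.0000 0.0000 0.0000
step 27  q: 0.4990 0.5558 -1.2537 -0.6291  qdot: 0.3788 4.3221 -0.2701 -2.2983  p_ee: -0.3143 -0.5621 0.7832  u: 0.0000 0.0000 0.0000 0.0000
step 28  q: 0.5026 0.6009 -1.2549 -0.6518  qdot: 0.3474 4.6832 0.0409 -2.2311  p_ee: -0.3237 -0.5717 0.7525  u: 0.0000 0.0000 0.0000 0.0000
step 29  q: 0.5059 0.6495 -1.2528 -0.6737  qdot: 0.3095 5.0529 0.3792 -2.1606  p_ee: -0.3329 -0.5811 0.7204  u: 0.0000 0.0000 0.0000 0.0000
step 30  q: 0.5088 0.7019 -1.2472 -0.6950  qdot: 0.2648 5.4310 0.7469 -2.0859  p_ee: -0.3416 -0.5903 0.6870  u: 0.0000 0.0000 0.0000 0.0000
step 31  q: 0.5112 0.7582 -1.2378 -0.7154  qdot: 0.2123 5.8152 1.1440 -2.0080  p_ee: -0.3498 -0.5992 0.6524  u: 0.0000 0.0000 0.0000 0.0000
step 32  q: 0.5130 0.8183 -1.2242 -0.7351  qdot: 0.1510 6.2034 1.5703 -1.9284  p_ee: -0.3574 -0.6078 0.6166  u: 0.0000 0.0000 0.0000 0.0000
step 33  q: 0.5142 0.8822 -1.2063 -0.7540  qdot: 0.0797 6.5932 2.0255 -1.8484  p_ee: -0.3643 -0.6161 0.5797  u: 0.0000 0.0000 0.0000 0.0000
step 34  q: 0.5146 0.9501 -1.1836 -0.7721  qdot: -0.0027 6.9829 2.5098 -1.7687  p_ee: -0.3703 -0.6239 0.5418  u: 0.0000 0.0000 0.0000 0.0000
step 35  q: 0.5141 1.0219 -1.1560 -0.7894  qdot: -0.0959 7.3733 3.0258 -1.6854  p_ee: -0.3754 -0.6313 0.5030  u: 0.0000 0.0000 0.0000 0.0000
step 36  q: 0.5126 1.0976 -1.1230 -0.8058  qdot: -0.2039 7.7588 3.5689 -1.6076  p_ee: -0.3795 -0.6383 0.4634  u: 0.0000 0.0000 0.0000 0.0000
step 37  q: 0.5099 1.1771 -1.0845 -0.8215  qdot: -0.3293 8.1373 4.1380 -1.5380  p_ee: -0.3824 -0.6447 0.4232  u: 0.0000 0.0000 0.0000 0.0000
step 38  q: 0.5059 1.2603 -1.0402 -0.8366  qdot: -0.4744 8.5074 4.7318 -1.4788  p_ee: -0.3841 -0.6507 0.3825  u: 0.0000 0.0000 0.0000 0.0000
step 39  q: 0.5004 1.3472 -0.9898 -0.8512  qdot: -0.6426 8.8673 5.3484 -1.4327  p_ee: -0.3844 -0.6561 0.3415  u: 0.0000 0.0000 0.0000 0.0000
step 40  q: 0.4930 1.4376 -0.9331 -0.8653  qdot: -0.8375 9.2144 5.9841 -1.4030  p_ee: -0.3831 -0.6609 0.3003  u: 0.0000 0.0000 0.0000 0.0000
step 41  q: 0.4835 1.5314 -0.8701 -0.8793  qdot: -1.0638 9.5448 6.6323 -1.3942  p_ee: -0.3802 -0.6651 0.2590  u: 0.0000 0.0000 0.0000 0.0000
step 42  q: 0.4716 1.6284 -0.8005 -0.8933  qdot: -1.3270 9.8516 7.2815 -1.4118  p_ee: -0.3755 -0.6687 0.2179


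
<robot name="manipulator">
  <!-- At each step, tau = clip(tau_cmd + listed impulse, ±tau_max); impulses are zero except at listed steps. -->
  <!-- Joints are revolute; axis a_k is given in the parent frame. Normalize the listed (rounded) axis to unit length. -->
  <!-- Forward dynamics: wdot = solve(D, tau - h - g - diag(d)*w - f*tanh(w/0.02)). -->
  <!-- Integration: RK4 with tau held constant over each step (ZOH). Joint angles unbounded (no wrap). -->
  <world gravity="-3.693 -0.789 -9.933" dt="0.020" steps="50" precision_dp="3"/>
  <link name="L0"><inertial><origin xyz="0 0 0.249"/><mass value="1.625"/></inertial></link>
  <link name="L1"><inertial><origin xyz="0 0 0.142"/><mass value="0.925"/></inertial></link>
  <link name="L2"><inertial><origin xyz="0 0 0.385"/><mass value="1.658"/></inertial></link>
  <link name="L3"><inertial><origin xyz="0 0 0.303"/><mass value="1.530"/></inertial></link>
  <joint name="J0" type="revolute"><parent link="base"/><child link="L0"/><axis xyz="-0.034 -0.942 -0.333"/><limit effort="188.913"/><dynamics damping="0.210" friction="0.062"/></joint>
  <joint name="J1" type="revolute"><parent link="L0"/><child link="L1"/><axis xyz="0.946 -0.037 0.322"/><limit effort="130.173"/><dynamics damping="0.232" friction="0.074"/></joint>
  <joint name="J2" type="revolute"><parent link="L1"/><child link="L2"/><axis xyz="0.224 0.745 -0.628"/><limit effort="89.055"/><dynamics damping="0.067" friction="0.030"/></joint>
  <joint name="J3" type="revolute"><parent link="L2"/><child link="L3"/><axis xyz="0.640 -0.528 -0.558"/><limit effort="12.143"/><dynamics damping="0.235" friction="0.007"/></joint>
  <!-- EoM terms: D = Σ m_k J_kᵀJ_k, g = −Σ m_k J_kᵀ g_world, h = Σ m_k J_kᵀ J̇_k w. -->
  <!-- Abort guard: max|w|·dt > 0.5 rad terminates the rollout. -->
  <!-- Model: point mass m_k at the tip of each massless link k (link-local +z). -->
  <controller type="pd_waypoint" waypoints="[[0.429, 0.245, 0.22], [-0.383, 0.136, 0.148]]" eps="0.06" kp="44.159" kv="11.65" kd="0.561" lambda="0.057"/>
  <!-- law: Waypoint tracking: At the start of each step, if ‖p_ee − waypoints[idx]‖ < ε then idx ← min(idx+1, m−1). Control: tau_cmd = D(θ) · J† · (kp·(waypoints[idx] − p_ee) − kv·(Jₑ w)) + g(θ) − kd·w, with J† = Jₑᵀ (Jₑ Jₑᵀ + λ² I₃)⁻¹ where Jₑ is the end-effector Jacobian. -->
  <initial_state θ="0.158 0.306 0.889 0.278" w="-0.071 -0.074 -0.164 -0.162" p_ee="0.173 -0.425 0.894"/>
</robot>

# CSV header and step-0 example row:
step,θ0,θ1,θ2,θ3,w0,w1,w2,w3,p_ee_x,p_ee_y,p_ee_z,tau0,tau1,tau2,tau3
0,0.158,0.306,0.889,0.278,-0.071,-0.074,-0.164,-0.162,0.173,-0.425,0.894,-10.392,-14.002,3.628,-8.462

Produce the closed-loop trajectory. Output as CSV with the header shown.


step,θ0,θ1,θ2,θ3,w0,w1,w2,w3,p_ee_x,p_ee_y,p_ee_z,tau0,tau1,tau2,tau3
1,0.170,0.271,0.943,0.263,1.217,-3.595,5.545,-1.420,0.176,-0.420,0.891,-5.239,-11.860,-3.613,-6.011
2,0.198,0.181,1.070,0.209,1.498,-5.609,7.258,-4.042,0.184,-0.409,0.883,1.889,-12.782,-10.941,-3.167
3,0.225,0.068,1.200,0.099,1.314,-5.713,5.853,-6.957,0.195,-0.398,0.871,7.587,-15.724,-16.668,-0.850
4,0.251,-0.033,1.291,-0.060,1.283,-4.358,3.397,-8.742,0.205,-0.386,0.858,6.977,-15.523,-17.449,-0.125
5,0.277,-0.107,1.341,-0.242,1.375,-3.281,1.897,-9.280,0.212,-0.370,0.844,-0.914,-11.294,-14.547,-0.586
6,0.305,-0.164,1.370,-0.426,1.406,-2.525,1.097,-9.133,0.217,-0.351,0.830,-10.303,-6.725,-11.232,-1.210
7,0.333,-0.207,1.386,-0.604,1.342,-1.922,0.654,-8.696,0.220,-0.329,0.815,-17.701,-3.429,-8.711,-1.539
8,0.358,-0.240,1.397,-0.773,1.202,-1.427,0.421,-8.195,0.222,-0.305,0.800,-22.623,-1.406,-7.006,-1.500
9,0.380,-0.264,1.404,-0.932,1.006,-1.022,0.321,-7.721,0.224,-0.280,0.785,-25.575,-0.294,-5.906,-1.178
10,0.398,-0.281,1.410,-1.081,0.771,-0.696,0.311,-7.296,0.226,-0.255,0.769,-27.132,0.234,-5.230,-0.688
11,0.411,-0.293,1.417,-1.223,0.509,-0.437,0.357,-6.916,0.228,-0.229,0.752,-27.729,0.411,-4.851,-0.134
12,0.418,-0.299,1.425,-1.358,0.230,-0.234,0.437,-6.569,0.232,-0.205,0.735,-27.659,0.390,-4.678,0.404
13,0.420,-0.302,1.434,-1.486,-0.057,-0.074,0.533,-6.244,0.236,-0.181,0.718,-27.122,0.268,-4.646,0.868
14,0.416,-0.303,1.446,-1.607,-0.346,0.043,0.636,-5.932,0.242,-0.158,0.701,-26.265,0.105,-4.723,1.224
15,0.406,-0.301,1.460,-1.723,-0.631,0.121,0.734,-5.623,0.248,-0.137,0.684,-25.128,-0.071,-4.885,1.448
16,0.391,-0.298,1.475,-1.832,-0.906,0.196,0.805,-5.302,0.255,-0.117,0.668,-23.776,-0.243,-5.059,1.531
17,0.370,-0.293,1.491,-1.934,-1.165,0.276,0.841,-4.965,0.264,-0.099,0.653,-22.247,-0.426,-5.238,1.481
18,0.344,-0.287,1.508,-2.030,-1.404,0.366,0.837,-4.609,0.273,-0.082,0.638,-20.540,-0.658,-5.438,1.314
19,0.314,-0.278,1.525,-2.119,-1.618,0.465,0.793,-4.235,0.284,-0.067,0.625,-18.611,-1.000,-5.698,1.053
20,0.280,-0.268,1.540,-2.200,-1.805,0.563,0.709,-3.846,0.296,-0.054,0.612,-16.347,-1.534,-6.074,0.720
21,0.242,-0.256,1.553,-2.273,-1.961,0.638,0.595,-3.447,0.309,-0.042,0.600,-13.577,-2.352,-6.633,0.337
22,0.202,-0.243,1.564,-2.338,-2.082,0.662,0.460,-3.040,0.324,-0.030,0.588,-10.103,-3.512,-7.417,-0.079
23,0.159,-0.231,1.572,-2.395,-2.160,0.600,0.318,-2.625,0.339,-0.020,0.577,-5.811,-4.989,-8.411,-0.518
24,0.116,-0.221,1.577,-2.443,-2.187,0.421,0.180,-2.195,0.356,-0.010,0.566,-0.833,-6.610,-9.502,-0.970
25,0.072,-0.216,1.579,-2.483,-2.153,0.113,0.058,-1.748,0.372,-0.000,0.554,4.341,-8.066,-10.493,-1.416
26,0.030,-0.218,1.580,-2.513,-2.054,-0.284,-0.057,-1.269,0.389,0.009,0.542,8.955,-9.050,-11.160,-1.841
27,-0.009,-0.228,1.578,-2.535,-1.905,-0.783,-0.112,-0.860,0.406,0.019,0.530,12.363,-9.312,-11.402,-2.162
28,-0.045,-0.249,1.575,-2.548,-1.717,-1.300,-0.149,-0.489,0.422,0.029,0.518,14.374,-8.930,-11.208,-2.389
29,-0.078,-0.280,1.572,-2.555,-1.510,-1.790,-0.173,-0.185,0.436,0.040,0.505,15.092,-8.055,-10.647,-2.497
30,-0.106,-0.320,1.568,-2.556,-1.302,-2.216,-0.197,0.043,0.449,0.051,0.492,14.856,-6.884,-9.817,-2.485
31,-0.130,-0.368,1.564,-2.553,-1.103,-2.559,-0.229,0.196,0.460,0.062,0.480,14.045,-5.583,-8.807,-2.361
32,-0.150,-0.421,1.559,-2.548,-0.918,-2.807,-0.282,0.302,0.470,0.073,0.468,13.000,-4.280,-7.693,-2.158
33,-0.167,-0.479,1.553,-2.542,-0.751,-2.973,-0.346,0.360,0.478,0.085,0.457,11.929,-3.027,-6.529,-1.889
34,-0.180,-0.539,1.545,-2.534,-0.600,-3.068,-0.419,0.385,0.485,0.096,0.446,10.969,-1.859,-5.356,-1.574
35,-0.191,-0.601,1.536,-2.526,-0.463,-3.104,-0.497,0.388,0.490,0.108,0.436,10.184,-0.787,-4.202,-1.233
36,-0.199,-0.663,1.525,-2.518,-0.338,-3.098,-0.576,0.376,0.494,0.119,0.426,9.585,0.190,-3.088,-0.879
37,-0.204,-0.724,1.513,-2.511,-0.223,-3.060,-0.654,0.356,0.497,0.131,0.417,9.155,1.080,-2.025,-0.524
38,-0.208,-0.785,1.499,-2.504,-0.115,-3.001,-0.729,0.333,0.500,0.142,0.408,8.863,1.892,-1.019,-0.174
39,-0.209,-0.844,1.483,-2.497,-0.013,-2.930,-0.799,0.310,0.501,0.154,0.400,8.672,2.639,-0.072,0.163
40,-0.208,-0.902,1.467,-2.491,0.083,-2.852,-0.863,0.286,0.502,0.165,0.392,8.568,3.335,0.821,0.488
41,-0.206,-0.958,1.449,-2.486,0.177,-2.770,-0.926,0.268,0.502,0.175,0.383,8.505,3.981,1.661,0.794
42,-0.201,-1.012,1.430,-2.480,0.269,-2.687,-0.986,0.254,0.501,0.186,0.375,8.453,4.587,2.452,1.082
43,-0.195,-1.065,1.409,-2.475,0.360,-2.603,-1.044,0.243,0.500,0.195,0.367,8.396,5.159,3.199,1.353
44,-0.187,-1.116,1.388,-2.470,0.450,-2.520,-1.101,0.236,0.499,0.205,0.359,8.323,5.702,3.910,1.607
45,-0.177,-1.166,1.365,-2.466,0.539,-2.435,-1.157,0.231,0.497,0.213,0.351,8.226,6.219,4.587,1.845
46,-0.166,-1.213,1.342,-2.461,0.625,-2.347,-1.212,0.227,0.494,0.221,0.344,8.105,6.709,5.235,2.068
47,-0.152,-1.259,1.317,-2.456,0.708,-2.254,-1.265,0.224,0.492,0.229,0.336,7.960,7.173,5.856,2.276
48,-0.137,-1.303,1.291,-2.452,0.785,-2.155,-1.314,0.220,0.489,0.235,0.328,7.795,7.607,6.447,2.469
49,-0.121,-1.345,1.264,-2.448,0.855,-2.048,-1.357,0.214,0.486,0.241,0.321,7.615,8.007,7.006,2.647
50,-0.103,-1.385,1.237,-2.443,0.913,-1.934,-1.390,0.206,0.483,0.247,0.313,,,,


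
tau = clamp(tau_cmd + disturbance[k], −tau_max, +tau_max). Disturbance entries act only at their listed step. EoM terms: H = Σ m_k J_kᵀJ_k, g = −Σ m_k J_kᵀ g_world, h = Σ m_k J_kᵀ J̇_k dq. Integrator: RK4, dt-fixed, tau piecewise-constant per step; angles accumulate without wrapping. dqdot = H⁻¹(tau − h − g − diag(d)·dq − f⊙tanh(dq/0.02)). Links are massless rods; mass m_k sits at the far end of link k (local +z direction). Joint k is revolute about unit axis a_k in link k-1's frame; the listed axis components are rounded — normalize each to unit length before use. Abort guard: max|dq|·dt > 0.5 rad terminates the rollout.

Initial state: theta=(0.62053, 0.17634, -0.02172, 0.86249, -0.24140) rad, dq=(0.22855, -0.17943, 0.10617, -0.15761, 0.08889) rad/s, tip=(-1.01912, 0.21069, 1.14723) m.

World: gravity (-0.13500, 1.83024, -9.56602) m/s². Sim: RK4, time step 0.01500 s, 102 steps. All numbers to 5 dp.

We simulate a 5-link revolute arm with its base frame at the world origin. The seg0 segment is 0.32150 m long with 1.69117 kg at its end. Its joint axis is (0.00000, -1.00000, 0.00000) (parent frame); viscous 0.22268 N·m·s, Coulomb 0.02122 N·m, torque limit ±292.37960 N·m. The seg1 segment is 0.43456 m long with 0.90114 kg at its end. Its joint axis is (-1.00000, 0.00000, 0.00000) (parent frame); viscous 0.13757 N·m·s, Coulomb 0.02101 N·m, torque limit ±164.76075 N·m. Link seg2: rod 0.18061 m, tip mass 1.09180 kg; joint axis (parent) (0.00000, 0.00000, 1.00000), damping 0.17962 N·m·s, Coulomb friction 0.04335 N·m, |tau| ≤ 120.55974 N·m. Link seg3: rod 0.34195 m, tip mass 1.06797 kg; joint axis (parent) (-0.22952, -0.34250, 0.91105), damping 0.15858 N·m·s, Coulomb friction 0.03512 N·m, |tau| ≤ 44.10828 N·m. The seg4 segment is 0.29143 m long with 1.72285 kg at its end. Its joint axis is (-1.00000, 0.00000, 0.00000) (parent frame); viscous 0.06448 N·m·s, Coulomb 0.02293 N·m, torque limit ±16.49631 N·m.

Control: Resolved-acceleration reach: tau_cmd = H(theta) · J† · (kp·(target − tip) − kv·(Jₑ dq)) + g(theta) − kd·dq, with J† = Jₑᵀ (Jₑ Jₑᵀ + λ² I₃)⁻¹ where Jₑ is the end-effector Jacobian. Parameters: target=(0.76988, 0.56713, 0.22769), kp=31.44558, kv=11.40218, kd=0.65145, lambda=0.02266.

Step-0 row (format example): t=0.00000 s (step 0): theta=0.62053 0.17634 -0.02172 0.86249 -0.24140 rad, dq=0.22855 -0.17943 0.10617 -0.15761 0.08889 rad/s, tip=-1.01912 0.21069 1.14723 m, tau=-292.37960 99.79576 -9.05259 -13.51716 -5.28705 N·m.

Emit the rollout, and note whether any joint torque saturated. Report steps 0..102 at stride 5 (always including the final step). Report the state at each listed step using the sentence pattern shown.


t=0.07500 s (step 5): theta=0.44811 0.25355 0.11961 1.36673 0.19689 rad, dq=-4.42980 0.93400 -5.11151 8.98046 10.92406 rad/s, tip=-0.94265 0.24351 1.12971 m, tau=-154.04458 20.88552 1.29504 -12.80668 -5.56010 N·m.
t=0.15000 s (step 10): theta=0.13637 0.34135 -0.04644 1.60262 1.05845 rad, dq=-3.56389 1.37412 0.39613 -1.06223 10.26935 rad/s, tip=-0.63308 0.29302 1.06974 m, tau=46.65899 -1.52155 -0.90582 3.70278 -4.19013 N·m.
t=0.22500 s (step 15): theta=-0.10737 0.43841 -0.16736 1.64720 1.60908 rad, dq=-2.85117 1.30411 -1.53193 0.08645 5.92174 rad/s, tip=-0.32026 0.35190 0.99286 m, tau=50.78957 -8.38661 4.03561 4.71272 -4.87713 N·m.
t=0.30000 s (step 20): theta=-0.29755 0.53870 -0.26208 1.61809 1.98981 rad, dq=-2.27376 1.36720 -1.13381 -0.64116 4.33126 rad/s, tip=-0.07484 0.40935 0.89629 m, tau=42.83399 -12.62309 5.54944 5.54036 -5.02492 N·m.
t=0.37500 s (step 25): theta=-0.45540 0.64319 -0.33766 1.56266 2.27275 rad, dq=-1.97841 1.40869 -0.86951 -0.77343 3.27029 rad/s, tip=0.10911 0.45687 0.79028 m, tau=35.20066 -17.35684 5.97420 5.36304 -4.06723 N·m.
t=0.45000 s (step 30): theta=-0.59999 0.74611 -0.39088 1.50944 2.48550 rad, dq=-1.90598 1.29989 -0.53863 -0.60951 2.41520 rad/s, tip=0.24652 0.49207 0.68563 m, tau=31.32672 -22.92883 5.92034 4.87312 -2.98999 N·m.
t=0.52500 s (step 35): theta=-0.74322 0.83070 -0.42092 1.47107 2.63532 rad, dq=-1.91023 0.90722 -0.28577 -0.44611 1.57371 rad/s, tip=0.35143 0.51582 0.58910 m, tau=31.86194 -27.43061 5.73644 4.42771 -2.39397 N·m.
t=0.60000 s (step 40): theta=-0.88311 0.87610 -0.44105 1.43376 2.72276 rad, dq=-1.78664 0.28992 -0.28378 -0.58975 0.78510 rad/s, tip=0.43449 0.52926 0.50492 m, tau=36.53812 -26.70318 5.30056 4.15885 -2.28613 N·m.
t=0.67500 s (step 45): theta=-1.00596 0.87631 -0.46631 1.37996 2.76002 rad, dq=-1.46932 -0.25232 -0.39012 -0.82573 0.24265 rad/s, tip=0.50232 0.53305 0.43649 m, tau=40.56467 -21.67558 4.67530 3.88805 -2.31277 N·m.
t=0.75000 s (step 50): theta=-1.10310 0.84314 -0.49768 1.31221 2.76119 rad, dq=-1.13704 -0.60991 -0.43867 -0.94651 -0.22800 rad/s, tip=0.55818 0.52976 0.38424 m, tau=40.13888 -18.21118 4.31471 3.58108 -2.18757 N·m.
t=0.82500 s (step 55): theta=-1.18023 0.78752 -0.52776 1.24297 2.72208 rad, dq=-0.94286 -0.85571 -0.34976 -0.84902 -0.82308 rad/s, tip=0.60463 0.52336 0.34549 m, tau=39.35756 -14.38772 4.12494 3.49768 -1.96796 N·m.
t=0.90000 s (step 60): theta=-1.24601 0.72028 -0.54654 1.18864 2.64560 rad, dq=-0.80899 -0.89670 -0.16529 -0.59184 -1.13823 rad/s, tip=0.64474 0.51771 0.31650 m, tau=42.51399 -7.61324 3.96466 3.85486 -1.97952 N·m.
t=0.97500 s (step 65): theta=-1.30080 0.65855 -0.55357 1.15211 2.56235 rad, dq=-0.64928 -0.73074 -0.04714 -0.39490 -1.04327 rad/s, tip=0.67930 0.51453 0.29371 m, tau=45.46848 -3.96586 4.12053 4.31982 -2.07854 N·m.
t=1.05000 s (step 70): theta=-1.34345 0.61185 -0.55535 1.12743 2.49191 rad, dq=-0.49091 -0.51835 -0.02277 -0.26721 -0.83627 rad/s, tip=0.70677 0.51389 0.27519 m, tau=46.69441 -3.58015 4.45836 4.66289 -2.05929 N·m.
t=1.12500 s (step 75): theta=-1.37504 0.58001 -0.55616 1.10971 2.43659 rad, dq=-0.35641 -0.34075 -0.01825 -0.19824 -0.65006 rad/s, tip=0.72685 0.51548 0.26040 m, tau=46.76267 -4.36441 4.76664 4.88502 -1.95297 N·m.
t=1.20000 s (step 80): theta=-1.39768 0.55959 -0.55684 1.09612 2.39352 rad, dq=-0.25197 -0.21355 -0.01660 -0.15508 -0.50922 rad/s, tip=0.74068 0.51875 0.24914 m, tau=46.26578 -5.30911 4.99223 5.01328 -1.82227 N·m.
t=1.27500 s (step 85): theta=-1.41353 0.54701 -0.55756 1.08532 2.35950 rad, dq=-0.17475 -0.12953 -0.01543 -0.12501 -0.40642 rad/s, tip=0.74987 0.52303 0.24096 m, tau=45.61451 -6.07695 5.14775 5.08847 -1.70356 N·m.
t=1.35000 s (step 90): theta=-1.42445 0.53947 -0.55831 1.07655 2.33209 rad, dq=-0.11942 -0.07667 -0.01429 -0.10224 -0.33037 rad/s, tip=0.75585 0.52773 0.23528 m, tau=45.00432 -6.61550 5.25533 5.13727 -1.60923 N·m.
t=1.42500 s (step 95): theta=-1.43186 0.53506 -0.55904 1.06936 2.30965 rad, dq=-0.08067 -0.04458 -0.01336 -0.08393 -0.27248 rad/s, tip=0.75970 0.53244 0.23148 m, tau=44.50517 -6.96374 5.33291 5.17410 -1.53953 N·m.
t=1.50000 s (step 100): theta=-1.43685 0.53252 -0.55976 1.06345 2.29105 rad, dq=-0.05398 -0.02570 -0.01267 -0.06876 -0.22714 rad/s, tip=0.76220 0.53689 0.22905 m, tau=44.12570 -7.17568 5.39203 5.20573 -1.49014 N·m.
t=1.53000 s (step 102): theta=-1.43835 0.53183 -0.56003 1.06139 2.28449 rad, dq=-0.04587 -0.02064 -0.01246 -0.06339 -0.21169 rad/s, tip=0.76294 0.53856 0.22836 m.
any joint saturated: yes


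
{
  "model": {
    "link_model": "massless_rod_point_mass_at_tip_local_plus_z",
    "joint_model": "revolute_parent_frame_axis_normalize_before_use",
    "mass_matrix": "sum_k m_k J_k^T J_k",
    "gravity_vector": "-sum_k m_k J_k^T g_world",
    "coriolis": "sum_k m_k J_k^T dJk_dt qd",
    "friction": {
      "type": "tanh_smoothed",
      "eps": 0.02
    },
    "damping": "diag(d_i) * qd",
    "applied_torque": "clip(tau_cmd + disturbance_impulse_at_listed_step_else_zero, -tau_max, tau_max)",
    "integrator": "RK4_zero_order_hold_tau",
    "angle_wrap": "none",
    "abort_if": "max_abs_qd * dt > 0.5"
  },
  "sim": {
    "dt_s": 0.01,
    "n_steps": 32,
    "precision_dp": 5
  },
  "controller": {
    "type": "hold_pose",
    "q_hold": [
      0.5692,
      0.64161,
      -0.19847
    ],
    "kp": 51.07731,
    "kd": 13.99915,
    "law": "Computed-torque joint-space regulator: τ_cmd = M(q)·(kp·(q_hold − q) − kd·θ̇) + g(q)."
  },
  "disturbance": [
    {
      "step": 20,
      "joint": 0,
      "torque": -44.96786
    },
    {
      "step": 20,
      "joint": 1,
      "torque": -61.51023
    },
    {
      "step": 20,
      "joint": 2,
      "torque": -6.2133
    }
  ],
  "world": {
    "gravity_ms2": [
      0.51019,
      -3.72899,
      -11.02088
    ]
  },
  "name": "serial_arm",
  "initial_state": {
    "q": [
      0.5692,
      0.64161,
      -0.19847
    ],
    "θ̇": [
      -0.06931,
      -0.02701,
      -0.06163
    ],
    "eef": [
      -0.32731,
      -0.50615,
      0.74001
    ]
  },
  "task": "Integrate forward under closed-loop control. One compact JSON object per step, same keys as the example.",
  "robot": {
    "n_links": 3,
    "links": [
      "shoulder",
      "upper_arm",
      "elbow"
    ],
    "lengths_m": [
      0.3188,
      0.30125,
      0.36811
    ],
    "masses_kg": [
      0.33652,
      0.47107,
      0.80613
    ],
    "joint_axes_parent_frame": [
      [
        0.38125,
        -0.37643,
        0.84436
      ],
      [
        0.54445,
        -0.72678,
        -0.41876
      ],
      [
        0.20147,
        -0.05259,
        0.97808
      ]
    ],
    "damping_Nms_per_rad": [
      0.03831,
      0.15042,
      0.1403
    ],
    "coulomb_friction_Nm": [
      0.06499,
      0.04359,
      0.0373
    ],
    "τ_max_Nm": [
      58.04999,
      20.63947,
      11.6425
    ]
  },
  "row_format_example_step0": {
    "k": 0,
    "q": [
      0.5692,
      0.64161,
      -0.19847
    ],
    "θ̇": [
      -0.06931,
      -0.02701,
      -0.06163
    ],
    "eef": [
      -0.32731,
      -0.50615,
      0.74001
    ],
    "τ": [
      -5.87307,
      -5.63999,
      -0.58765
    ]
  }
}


{"k":1,"q":[0.56846,0.64123,-0.19703],"\u03b8\u0307":[-0.03961,0.00111,-0.4254],"eef":[-0.32732,-0.5057,0.74034],"\u03c4":[-5.93498,-5.6851,-0.59024]}
{"k":2,"q":[0.56786,0.64095,-0.19645],"\u03b8\u0307":[-0.02514,0.0144,-0.54529],"eef":[-0.32733,-0.50532,0.74062],"\u03c4":[-5.98649,-5.72637,-0.5944]}
{"k":3,"q":[0.56735,0.64075,-0.1961],"\u03b8\u0307":[-0.01665,0.02295,-0.58715],"eef":[-0.32735,-0.505,0.74086],"\u03c4":[-6.02977,-5.76413,-0.59866]}
{"k":4,"q":[0.5669,0.6406,-0.19582],"\u03b8\u0307":[-0.01064,0.02944,-0.60224],"eef":[-0.32738,-0.50472,0.74105],"\u03c4":[-6.0675,-5.79839,-0.60267]}
{"k":5,"q":[0.5665,0.64051,-0.19555],"\u03b8\u0307":[-0.00585,0.03479,-0.60814],"eef":[-0.32741,-0.50449,0.7412],"\u03c4":[-6.10087,-5.82932,-0.60632]}
{"k":6,"q":[0.56614,0.64046,-0.19527],"\u03b8\u0307":[-0.0018,0.03936,-0.61073],"eef":[-0.32745,-0.50429,0.74132],"\u03c4":[-6.13054,-5.85714,-0.60962]}
{"k":7,"q":[0.56582,0.64046,-0.19498],"\u03b8\u0307":[0.0017,0.04327,-0.61189],"eef":[-0.3275,-0.50412,0.74141],"\u03c4":[-6.15696,-5.88209,-0.61258]}
{"k":8,"q":[0.56553,0.64049,-0.19468],"\u03b8\u0307":[0.00477,0.04659,-0.61221],"eef":[-0.32755,-0.50399,0.74147],"\u03c4":[-6.18052,-5.90439,-0.61524]}
{"k":9,"q":[0.56526,0.64055,-0.19436],"\u03b8\u0307":[0.00747,0.04937,-0.61192],"eef":[-0.32761,-0.50387,0.74151],"\u03c4":[-6.20155,-5.92428,-0.61761]}
{"k":10,"q":[0.56502,0.64064,-0.19403],"\u03b8\u0307":[0.00988,0.05166,-0.61119],"eef":[-0.32767,-0.50378,0.74153],"\u03c4":[-6.22035,-5.94197,-0.61973]}
{"k":11,"q":[0.56481,0.64074,-0.1937],"\u03b8\u0307":[0.01203,0.05352,-0.61018],"eef":[-0.32773,-0.50371,0.74153],"\u03c4":[-6.23718,-5.95768,-0.62163]}
{"k":12,"q":[0.56461,0.64087,-0.19336],"\u03b8\u0307":[0.01397,0.05499,-0.60901],"eef":[-0.3278,-0.50365,0.74152],"\u03c4":[-6.25224,-5.9716,-0.62332]}
{"k":13,"q":[0.56443,0.641,-0.193],"\u03b8\u0307":[0.01571,0.05613,-0.6078],"eef":[-0.32787,-0.50361,0.74149],"\u03c4":[-6.26572,-5.98392,-0.62483]}
{"k":14,"q":[0.56427,0.64115,-0.19265],"\u03b8\u0307":[0.01729,0.05699,-0.60661],"eef":[-0.32794,-0.50358,0.74146],"\u03c4":[-6.2778,-5.99483,-0.62617]}
{"k":15,"q":[0.56412,0.64131,-0.19229],"\u03b8\u0307":[0.01871,0.05762,-0.60549],"eef":[-0.32801,-0.50356,0.74141],"\u03c4":[-6.28861,-6.00448,-0.62737]}
{"k":16,"q":[0.56399,0.64147,-0.19192],"\u03b8\u0307":[0.02,0.05804,-0.60446],"eef":[-0.32807,-0.50355,0.74136],"\u03c4":[-6.29829,-6.01302,-0.62844]}
{"k":17,"q":[0.56387,0.64164,-0.19155],"\u03b8\u0307":[0.02116,0.05829,-0.60352],"eef":[-0.32814,-0.50355,0.74131],"\u03c4":[-6.30694,-6.02057,-0.62939]}
{"k":18,"q":[0.56376,0.64181,-0.19118],"\u03b8\u0307":[0.0222,0.0584,-0.60267],"eef":[-0.32821,-0.50355,0.74124],"\u03c4":[-6.31466,-6.02725,-0.63023]}
{"k":19,"q":[0.56366,0.64198,-0.19081],"\u03b8\u0307":[0.02313,0.05839,-0.60192],"eef":[-0.32827,-0.50356,0.74118],"\u03c4":[-6.32156,-6.03316,-0.63098]}
{"k":20,"q":[0.56356,0.64215,-0.19043],"\u03b8\u0307":[0.02396,0.05829,-0.60125],"eef":[-0.32834,-0.50358,0.74111],"\u03c4":[-51.29557,-20.63947,-6.84495]}
{"k":21,"q":[0.56318,0.65661,-0.34441],"\u03b8\u0307":[-1.2532,2.42603,-15.90245],"eef":[-0.3308,-0.49933,0.74312],"\u03c4":[0.90971,-4.93708,-0.14847]}
{"k":22,"q":[0.54612,0.671,-0.37487],"\u03b8\u0307":[-1.87626,2.25522,-8.24639],"eef":[-0.33675,-0.49215,0.74369],"\u03c4":[1.80933,-5.77414,-0.28152]}
{"k":23,"q":[0.52641,0.68662,-0.38535],"\u03b8\u0307":[-1.86357,1.92969,-4.67272],"eef":[-0.34375,-0.48459,0.74343],"\u03c4":[1.54051,-6.13523,-0.36417]}
{"k":24,"q":[0.50802,0.70105,-0.38859],"\u03b8\u0307":[-1.66739,1.62003,-2.90369],"eef":[-0.35036,-0.47758,0.74288],"\u03c4":[0.92906,-6.29881,-0.41783]}
{"k":25,"q":[0.49198,0.71364,-0.38884],"\u03b8\u0307":[-1.42913,1.3596,-2.03912],"eef":[-0.35617,-0.47141,0.74224],"\u03c4":[0.24619,-6.36724,-0.45435]}
{"k":26,"q":[0.47841,0.72434,-0.38784],"\u03b8\u0307":[-1.1954,1.14303,-1.62294],"eef":[-0.36112,-0.46611,0.74161],"\u03c4":[-0.4199,-6.38461,-0.48059]}
{"k":27,"q":[0.46712,0.73329,-0.38633],"\u03b8\u0307":[-0.98085,0.96082,-1.42999],"eef":[-0.36527,-0.46166,0.74101],"\u03c4":[-1.04206,-6.37311,-0.50037]}
{"k":28,"q":[0.45789,0.74067,-0.38465],"\u03b8\u0307":[-0.78914,0.80558,-1.34824],"eef":[-0.36868,-0.45799,0.74046],"\u03c4":[-1.61334,-6.34548,-0.5159]}
{"k":29,"q":[0.45047,0.74666,-0.38297],"\u03b8\u0307":[-0.62001,0.67216,-1.32157],"eef":[-0.37145,-0.45502,0.73998],"\u03c4":[-2.13377,-6.30962,-0.52855]}
{"k":30,"q":[0.44464,0.75142,-0.38134],"\u03b8\u0307":[-0.47156,0.5597,-1.34426],"eef":[-0.37365,-0.45268,0.73955],"\u03c4":[-2.60572,-6.27269,-0.53915]}
{"k":31,"q":[0.44019,0.75512,-0.37982],"\u03b8\u0307":[-0.34255,0.46203,-1.36881],"eef":[-0.37535,-0.45091,0.73917],"\u03c4":[-3.03177,-6.236,-0.54833]}
{"k":32,"q":[0.43694,0.7579,-0.37842],"\u03b8\u0307":[-0.23065,0.37727,-1.39218],"eef":[-0.37663,-0.44964,0.73884]}


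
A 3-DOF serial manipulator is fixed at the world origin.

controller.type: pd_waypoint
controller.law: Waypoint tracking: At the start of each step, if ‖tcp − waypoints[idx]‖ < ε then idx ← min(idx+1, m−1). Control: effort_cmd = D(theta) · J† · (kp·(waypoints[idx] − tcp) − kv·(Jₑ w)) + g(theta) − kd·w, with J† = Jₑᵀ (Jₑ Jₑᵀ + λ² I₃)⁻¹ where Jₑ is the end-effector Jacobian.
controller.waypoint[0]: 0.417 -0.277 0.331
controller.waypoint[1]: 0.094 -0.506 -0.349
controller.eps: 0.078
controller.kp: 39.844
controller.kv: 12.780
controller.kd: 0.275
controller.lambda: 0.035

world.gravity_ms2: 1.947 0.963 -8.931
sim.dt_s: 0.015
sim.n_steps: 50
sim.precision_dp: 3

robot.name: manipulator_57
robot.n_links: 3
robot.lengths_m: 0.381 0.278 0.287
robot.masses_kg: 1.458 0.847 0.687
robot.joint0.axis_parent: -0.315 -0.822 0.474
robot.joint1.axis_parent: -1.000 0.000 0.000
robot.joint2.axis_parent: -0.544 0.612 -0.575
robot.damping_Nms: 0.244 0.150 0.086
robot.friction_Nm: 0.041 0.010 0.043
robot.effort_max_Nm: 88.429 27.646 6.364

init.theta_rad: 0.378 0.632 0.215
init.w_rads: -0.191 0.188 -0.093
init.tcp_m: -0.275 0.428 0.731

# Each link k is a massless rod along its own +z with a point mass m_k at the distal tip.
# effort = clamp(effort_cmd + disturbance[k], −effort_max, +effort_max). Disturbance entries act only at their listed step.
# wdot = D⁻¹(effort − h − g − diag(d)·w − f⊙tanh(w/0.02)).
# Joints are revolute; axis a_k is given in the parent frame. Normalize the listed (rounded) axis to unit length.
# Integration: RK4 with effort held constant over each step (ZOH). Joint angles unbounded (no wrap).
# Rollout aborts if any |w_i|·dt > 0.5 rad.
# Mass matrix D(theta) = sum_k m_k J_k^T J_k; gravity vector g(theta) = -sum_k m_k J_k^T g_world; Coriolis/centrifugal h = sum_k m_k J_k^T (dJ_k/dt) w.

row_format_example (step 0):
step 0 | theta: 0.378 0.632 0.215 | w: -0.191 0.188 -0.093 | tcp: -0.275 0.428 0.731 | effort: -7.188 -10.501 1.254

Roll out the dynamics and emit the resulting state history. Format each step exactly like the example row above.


step 1 | theta: 0.378 0.627 0.235 | w: 0.136 -0.809 2.733 | tcp: -0.271 0.428 0.732 | effort: 1.586 -9.991 0.172
step 2 | theta: 0.383 0.608 0.294 | w: 0.540 -1.675 5.022 | tcp: -0.263 0.427 0.734 | effort: 14.850 -9.995 -0.425
step 3 | theta: 0.396 0.575 0.392 | w: 1.243 -2.702 7.877 | tcp: -0.255 0.424 0.736 | effort: 24.097 -9.139 -0.876
step 4 | theta: 0.421 0.528 0.531 | w: 2.090 -3.599 10.594 | tcp: -0.247 0.417 0.738 | effort: 20.731 -6.903 -0.976
step 5 | theta: 0.457 0.471 0.700 | w: 2.680 -3.930 11.838 | tcp: -0.240 0.406 0.737 | effort: 9.239 -4.621 -0.585
step 6 | theta: 0.499 0.413 0.876 | w: 2.863 -3.749 11.611 | tcp: -0.235 0.391 0.734 | effort: -1.236 -3.227 0.021
step 7 | theta: 0.541 0.360 1.043 | w: 2.772 -3.354 10.772 | tcp: -0.231 0.373 0.729 | effort: -8.066 -2.548 0.520
step 8 | theta: 0.581 0.313 1.198 | w: 2.548 -2.913 9.868 | tcp: -0.228 0.354 0.722 | effort: -11.975 -2.234 0.806
step 9 | theta: 0.617 0.273 1.340 | w: 2.267 -2.479 9.085 | tcp: -0.225 0.334 0.714 | effort: -14.010 -2.067 0.903
step 10 | theta: 0.649 0.239 1.471 | w: 1.962 -2.060 8.452 | tcp: -0.221 0.315 0.706 | effort: -14.915 -1.937 0.867
step 11 | theta: 0.676 0.211 1.594 | w: 1.649 -1.650 7.950 | tcp: -0.216 0.295 0.698 | effort: -15.155 -1.789 0.748
step 12 | theta: 0.698 0.190 1.710 | w: 1.333 -1.241 7.549 | tcp: -0.210 0.277 0.690 | effort: -15.021 -1.594 0.582
step 13 | theta: 0.716 0.174 1.820 | w: 1.016 -0.822 7.223 | tcp: -0.202 0.258 0.682 | effort: -14.696 -1.339 0.396
step 14 | theta: 0.728 0.165 1.926 | w: 0.697 -0.386 6.952 | tcp: -0.193 0.240 0.674 | effort: -14.305 -1.010 0.207
step 15 | theta: 0.737 0.163 2.029 | w: 0.377 0.077 6.723 | tcp: -0.184 0.222 0.666 | effort: -13.940 -0.591 0.026
step 16 | theta: 0.740 0.168 2.128 | w: 0.051 0.580 6.530 | tcp: -0.174 0.205 0.660 | effort: -13.688 -0.058 -0.142
step 17 | theta: 0.738 0.181 2.225 | w: -0.283 1.147 6.380 | tcp: -0.164 0.188 0.654 | effort: -13.670 0.619 -0.296
step 18 | theta: 0.731 0.203 2.320 | w: -0.635 1.812 6.287 | tcp: -0.153 0.172 0.649 | effort: -14.038 1.484 -0.442
step 19 | theta: 0.719 0.236 2.414 | w: -1.020 2.621 6.280 | tcp: -0.142 0.156 0.645 | effort: -15.064 2.549 -0.586
step 20 | theta: 0.700 0.283 2.509 | w: -1.459 3.630 6.397 | tcp: -0.132 0.142 0.642 | effort: -17.104 3.559 -0.739
step 21 | theta: 0.674 0.347 2.607 | w: -1.978 4.832 6.647 | tcp: -0.121 0.130 0.641 | effort: -19.681 3.018 -0.891
step 22 | theta: 0.640 0.427 2.708 | w: -2.540 5.849 6.776 | tcp: -0.111 0.119 0.642 | effort: -17.783 -2.731 -0.933
step 23 | theta: 0.600 0.511 2.802 | w: -2.853 5.395 5.811 | tcp: -0.100 0.111 0.645 | effort: -6.880 -11.008 -0.605
step 24 | theta: 0.559 0.573 2.870 | w: -2.587 2.917 3.275 | tcp: -0.087 0.104 0.649 | effort: 3.038 -13.697 0.147
step 25 | theta: 0.525 0.594 2.898 | w: -1.988 -0.077 0.483 | tcp: -0.072 0.098 0.652 | effort: 6.782 -12.529 0.928
step 26 | theta: 0.500 0.574 2.889 | w: -1.391 -2.624 -1.572 | tcp: -0.055 0.090 0.655 | effort: 6.330 -10.486 1.413
step 27 | theta: 0.482 0.520 2.856 | w: -0.930 -4.564 -2.767 | tcp: -0.038 0.081 0.656 | effort: 3.735 -8.322 1.572
step 28 | theta: 0.470 0.441 2.811 | w: -0.641 -5.890 -3.218 | tcp: -0.021 0.070 0.656 | effort: 0.291 -5.931 1.460
step 29 | theta: 0.462 0.348 2.764 | w: -0.523 -6.567 -3.072 | tcp: -0.006 0.057 0.655 | effort: -2.803 -3.323 1.150
step 30 | theta: 0.454 0.249 2.722 | w: -0.557 -6.597 -2.495 | tcp: 0.008 0.042 0.654 | effort: -4.537 -0.988 0.724
step 31 | theta: 0.444 0.154 2.691 | w: -0.694 -6.131 -1.709 | tcp: 0.022 0.026 0.652 | effort: -4.692 0.501 0.272
step 32 | theta: 0.432 0.067 2.671 | w: -0.872 -5.442 -0.957 | tcp: 0.036 0.009 0.648 | effort: -3.770 1.044 -0.124
step 33 | theta: 0.418 -0.010 2.661 | w: -1.041 -4.789 -0.409 | tcp: 0.050 -0.008 0.643 | effort: -2.376 0.948 -0.417
step 34 | theta: 0.402 -0.078 2.657 | w: -1.168 -4.317 -0.119 | tcp: 0.063 -0.025 0.637 | effort: -0.922 0.618 -0.605
step 35 | theta: 0.383 -0.141 2.656 | w: -1.245 -4.056 -0.049 | tcp: 0.077 -0.041 0.629 | effort: 0.357 0.363 -0.716
step 36 | theta: 0.365 -0.201 2.654 | w: -1.279 -3.956 -0.117 | tcp: 0.091 -0.057 0.621 | effort: 1.353 0.329 -0.787
step 37 | theta: 0.345 -0.260 2.652 | w: -1.286 -3.942 -0.244 | tcp: 0.105 -0.072 0.611 | effort: 2.062 0.520 -0.849
step 38 | theta: 0.326 -0.319 2.647 | w: -1.281 -3.944 -0.371 | tcp: 0.118 -0.086 0.602 | effort: 2.548 0.864 -0.917
step 39 | theta: 0.307 -0.378 2.641 | w: -1.275 -3.919 -0.472 | tcp: 0.131 -0.099 0.591 | effort: 2.886 1.280 -0.998
step 40 | theta: 0.288 -0.436 2.633 | w: -1.274 -3.847 -0.541 | tcp: 0.143 -0.112 0.580 | effort: 3.142 1.703 -1.086
step 41 | theta: 0.269 -0.493 2.625 | w: -1.281 -3.728 -0.583 | tcp: 0.155 -0.123 0.569 | effort: 3.360 2.094 -1.175
step 42 | theta: 0.249 -0.547 2.616 | w: -1.292 -3.568 -0.606 | tcp: 0.166 -0.135 0.557 | effort: 3.565 2.429 -1.259
step 43 | theta: 0.230 -0.600 2.607 | w: -1.308 -3.380 -0.621 | tcp: 0.177 -0.145 0.545 | effort: 3.773 2.700 -1.333
step 44 | theta: 0.210 -0.649 2.597 | w: -1.323 -3.178 -0.633 | tcp: 0.187 -0.155 0.533 | effort: 3.987 2.907 -1.394
step 45 | theta: 0.190 -0.695 2.588 | w: -1.335 -2.974 -0.648 | tcp: 0.197 -0.164 0.522 | effort: 4.208 3.056 -1.442
step 46 | theta: 0.170 -0.738 2.578 | w: -1.341 -2.777 -0.668 | tcp: 0.207 -0.172 0.511 | effort: 4.430 3.157 -1.478
step 47 | theta: 0.150 -0.778 2.568 | w: -1.339 -2.595 -0.693 | tcp: 0.215 -0.181 0.500 | effort: 4.650 3.222 -1.501
step 48 | theta: 0.130 -0.816 2.557 | w: -1.328 -2.433 -0.723 | tcp: 0.224 -0.188 0.489 | effort: 4.861 3.261 -1.516
step 49 | theta: 0.110 -0.851 2.546 | w: -1.307 -2.291 -0.756 | tcp: 0.231 -0.196 0.479 | effort: 5.060 3.285 -1.523
step 50 | theta: 0.091 -0.885 2.534 | w: -1.277 -2.170 -0.791 | tcp: 0.239 -0.202 0.469


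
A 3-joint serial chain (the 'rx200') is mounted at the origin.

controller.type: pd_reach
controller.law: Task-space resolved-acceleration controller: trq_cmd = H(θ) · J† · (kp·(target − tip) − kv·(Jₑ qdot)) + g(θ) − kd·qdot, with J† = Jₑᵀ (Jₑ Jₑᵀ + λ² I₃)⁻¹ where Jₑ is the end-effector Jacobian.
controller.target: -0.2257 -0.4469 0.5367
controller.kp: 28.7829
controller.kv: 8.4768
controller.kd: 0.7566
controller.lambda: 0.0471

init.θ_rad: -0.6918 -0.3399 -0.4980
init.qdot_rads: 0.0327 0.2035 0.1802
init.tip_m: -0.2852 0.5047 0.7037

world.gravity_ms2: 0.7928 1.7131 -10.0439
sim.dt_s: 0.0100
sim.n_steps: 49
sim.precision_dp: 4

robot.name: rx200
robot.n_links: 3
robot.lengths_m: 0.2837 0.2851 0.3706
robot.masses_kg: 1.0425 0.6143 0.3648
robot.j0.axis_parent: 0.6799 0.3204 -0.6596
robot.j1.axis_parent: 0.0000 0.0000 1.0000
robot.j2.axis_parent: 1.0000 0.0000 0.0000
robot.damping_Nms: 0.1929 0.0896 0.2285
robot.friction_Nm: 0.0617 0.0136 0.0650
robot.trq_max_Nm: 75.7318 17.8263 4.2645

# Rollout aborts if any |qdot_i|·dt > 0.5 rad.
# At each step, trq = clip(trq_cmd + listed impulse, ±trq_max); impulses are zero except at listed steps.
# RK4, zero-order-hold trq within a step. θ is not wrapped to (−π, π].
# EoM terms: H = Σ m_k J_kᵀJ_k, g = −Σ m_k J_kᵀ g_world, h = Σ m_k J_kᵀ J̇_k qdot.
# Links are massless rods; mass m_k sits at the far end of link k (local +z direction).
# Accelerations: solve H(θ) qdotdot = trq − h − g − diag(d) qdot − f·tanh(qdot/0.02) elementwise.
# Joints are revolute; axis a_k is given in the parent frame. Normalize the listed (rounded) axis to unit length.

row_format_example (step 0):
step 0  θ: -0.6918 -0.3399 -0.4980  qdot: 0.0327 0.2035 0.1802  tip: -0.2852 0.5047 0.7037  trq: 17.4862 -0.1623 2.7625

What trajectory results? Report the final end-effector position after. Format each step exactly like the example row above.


step 1  θ: -0.6883 -0.3279 -0.4987  qdot: 0.6663 2.1349 -0.3043  tip: -0.2852 0.5035 0.7045  trq: 16.3879 -1.5859 2.9878
step 2  θ: -0.6803 -0.3099 -0.5015  qdot: 0.9166 1.4760 -0.2575  tip: -0.2837 0.5012 0.7063  trq: 15.1902 -0.9243 2.7788
step 3  θ: -0.6696 -0.2943 -0.5045  qdot: 1.2414 1.6314 -0.3496  tip: -0.2803 0.4981 0.7094  trq: 14.1740 -0.9372 2.6891
step 4  θ: -0.6558 -0.2783 -0.5082  qdot: 1.5064 1.5583 -0.3845  tip: -0.2753 0.4942 0.7135  trq: 13.2316 -0.7751 2.5587
step 5  θ: -0.6395 -0.2628 -0.5123  qdot: 1.7543 1.5496 -0.4249  tip: -0.2689 0.4895 0.7186  trq: 12.3723 -0.6752 2.4401
step 6  θ: -0.6208 -0.2474 -0.5167  qdot: 1.9773 1.5270 -0.4574  tip: -0.2612 0.4841 0.7245  trq: 11.5781 -0.5722 2.3224
step 7  θ: -0.6001 -0.2322 -0.5214  qdot: 2.1800 1.5082 -0.4872  tip: -0.2524 0.4778 0.7311  trq: 10.8400 -0.4796 2.2097
step 8  θ: -0.5773 -0.2172 -0.5264  qdot: 2.3636 1.4885 -0.5141  tip: -0.2426 0.4708 0.7382  trq: 10.1494 -0.3931 2.1017
step 9  θ: -0.5529 -0.2024 -0.5317  qdot: 2.5299 1.4686 -0.5386  tip: -0.2318 0.4629 0.7458  trq: 9.4990 -0.3122 1.9985
step 10  θ: -0.5268 -0.1878 -0.5372  qdot: 2.6801 1.4481 -0.5605  tip: -0.2203 0.4543 0.7538  trq: 8.8830 -0.2363 1.8997
step 11  θ: -0.4994 -0.1734 -0.5429  qdot: 2.8153 1.4269 -0.5799  tip: -0.2082 0.4449 0.7620  trq: 8.2962 -0.1648 1.8050
step 12  θ: -0.4706 -0.1592 -0.5487  qdot: 2.9364 1.4049 -0.5965  tip: -0.1954 0.4346 0.7704  trq: 7.7346 -0.0973 1.7139
step 13  θ: -0.4407 -0.1453 -0.5548  qdot: 3.0444 1.3823 -0.6102  tip: -0.1822 0.4236 0.7788  trq: 7.1951 -0.0335 1.6262
step 14  θ: -0.4098 -0.1316 -0.5609  qdot: 3.1399 1.3590 -0.6210  tip: -0.1686 0.4118 0.7873  trq: 6.6749 0.0268 1.5413
step 15  θ: -0.3780 -0.1181 -0.5672  qdot: 3.2238 1.3351 -0.6287  tip: -0.1546 0.3993 0.7957  trq: 6.1722 0.0838 1.4592
step 16  θ: -0.3454 -0.1048 -0.5735  qdot: 3.2965 1.3108 -0.6334  tip: -0.1405 0.3859 0.8040  trq: 5.6856 0.1376 1.3795
step 17  θ: -0.3121 -0.0919 -0.5798  qdot: 3.3589 1.2861 -0.6351  tip: -0.1262 0.3719 0.8120  trq: 5.2141 0.1883 1.3022
step 18  θ: -0.2782 -0.0791 -0.5862  qdot: 3.4113 1.2612 -0.6339  tip: -0.1118 0.3571 0.8198  trq: 4.7569 0.2360 1.2270
step 19  θ: -0.2439 -0.0666 -0.5925  qdot: 3.4545 1.2362 -0.6300  tip: -0.0974 0.3417 0.8273  trq: 4.3136 0.2807 1.1540
step 20  θ: -0.2092 -0.0544 -0.5988  qdot: 3.4889 1.2112 -0.6236  tip: -0.0831 0.3256 0.8344  trq: 3.8841 0.3225 1.0831
step 21  θ: -0.1742 -0.0424 -0.6049  qdot: 3.5151 1.1865 -0.6149  tip: -0.0690 0.3089 0.8411  trq: 3.4680 0.3615 1.0144
step 22  θ: -0.1389 -0.0307 -0.6110  qdot: 3.5337 1.1620 -0.6043  tip: -0.0550 0.2917 0.8474  trq: 3.0654 0.3976 0.9479
step 23  θ: -0.1036 -0.0192 -0.6170  qdot: 3.5452 1.1380 -0.5918  tip: -0.0412 0.2739 0.8532  trq: 2.6763 0.4310 0.8835
step 24  θ: -0.0681 -0.0079 -0.6229  qdot: 3.5500 1.1145 -0.5780  tip: -0.0277 0.2556 0.8586  trq: 2.3005 0.4618 0.8214
step 25  θ: -0.0326 0.0031 -0.6286  qdot: 3.5487 1.0917 -0.5629  tip: -0.0146 0.2369 0.8634  trq: 1.9380 0.4899 0.7615
step 26  θ: 0.0029 0.0139 -0.6341  qdot: 3.5418 1.0696 -0.5470  tip: -0.0018 0.2179 0.8678  trq: 1.5888 0.5157 0.7039
step 27  θ: 0.0382 0.0245 -0.6395  qdot: 3.5297 1.0482 -0.5303  tip: 0.0105 0.1985 0.8716  trq: 1.2527 0.5390 0.6485
step 28  θ: 0.0734 0.0349 -0.6447  qdot: 3.5128 1.0277 -0.5132  tip: 0.0224 0.1788 0.8749  trq: 0.9296 0.5601 0.5954
step 29  θ: 0.1084 0.0450 -0.6497  qdot: 3.4916 1.0081 -0.4959  tip: 0.0339 0.1589 0.8776  trq: 0.6193 0.5790 0.5446
step 30  θ: 0.1432 0.0550 -0.6546  qdot: 3.4665 0.9893 -0.4785  tip: 0.0449 0.1388 0.8798  trq: 0.3217 0.5959 0.4960
step 31  θ: 0.1777 0.0648 -0.6593  qdot: 3.4378 0.9715 -0.4612  tip: 0.0553 0.1185 0.8815  trq: 0.0364 0.6109 0.4496
step 32  θ: 0.2119 0.0744 -0.6638  qdot: 3.4059 0.9545 -0.4442  tip: 0.0653 0.0982 0.8826  trq: -0.2368 0.6242 0.4054
step 33  θ: 0.2458 0.0839 -0.6682  qdot: 3.3712 0.9385 -0.4275  tip: 0.0747 0.0779 0.8833  trq: -0.4981 0.6357 0.3633
step 34  θ: 0.2793 0.0932 -0.6724  qdot: 3.3339 0.9235 -0.4113  tip: 0.0836 0.0575 0.8834  trq: -0.7479 0.6457 0.3232
step 35  θ: 0.3125 0.1023 -0.6764  qdot: 3.2944 0.9093 -0.3957  tip: 0.0920 0.0372 0.8831  trq: -0.9864 0.6543 0.2851
step 36  θ: 0.3452 0.1113 -0.6803  qdot: 3.2529 0.8959 -0.3808  tip: 0.0998 0.0170 0.8823  trq: -1.2140 0.6615 0.2489
step 37  θ: 0.3775 0.1202 -0.6840  qdot: 3.2097 0.8835 -0.3665  tip: 0.1071 -0.0031 0.8810  trq: -1.4309 0.6675 0.2145
step 38  θ: 0.4094 0.1290 -0.6876  qdot: 3.1650 0.8719 -0.3530  tip: 0.1139 -0.0230 0.8793  trq: -1.6376 0.6724 0.1819
step 39  θ: 0.4408 0.1377 -0.6910  qdot: 3.1190 0.8610 -0.3402  tip: 0.1201 -0.0428 0.8772  trq: -1.8343 0.6763 0.1510
step 40  θ: 0.4717 0.1462 -0.6944  qdot: 3.0720 0.8510 -0.3282  tip: 0.1259 -0.0623 0.8747  trq: -2.0213 0.6793 0.1217
step 41  θ: 0.5022 0.1547 -0.6976  qdot: 3.0242 0.8416 -0.3171  tip: 0.1311 -0.0816 0.8719  trq: -2.1991 0.6814 0.0940
step 42  θ: 0.5322 0.1630 -0.7007  qdot: 2.9756 0.8330 -0.3067  tip: 0.1358 -0.1006 0.8687  trq: -2.3679 0.6827 0.0678
step 43  θ: 0.5617 0.1713 -0.7037  qdot: 2.9265 0.8250 -0.2971  tip: 0.1400 -0.1193 0.8651  trq: -2.5280 0.6834 0.0429
step 44  θ: 0.5907 0.1795 -0.7067  qdot: 2.8770 0.8176 -0.2883  tip: 0.1438 -0.1376 0.8613  trq: -2.6798 0.6835 0.0194
step 45  θ: 0.6193 0.1877 -0.7095  qdot: 2.8273 0.8109 -0.2802  tip: 0.1471 -0.1557 0.8572  trq: -2.8236 0.6830 -0.0028
step 46  θ: 0.6473 0.1957 -0.7123  qdot: 2.7774 0.8046 -0.2730  tip: 0.1500 -0.1734 0.8529  trq: -2.9597 0.6820 -0.0238
step 47  θ: 0.6748 0.2037 -0.7149  qdot: 2.7276 0.7989 -0.2664  tip: 0.1525 -0.1907 0.8483  trq: -3.0885 0.6806 -0.0437
step 48  θ: 0.7018 0.2117 -0.7176  qdot: 2.6778 0.7937 -0.2606  tip: 0.1546 -0.2077 0.8435  trq: -3.2101 0.6788 -0.0624
step 49  θ: 0.7283 0.2196 -0.7202  qdot: 2.6281 0.7889 -0.2554  tip: 0.1562 -0.2243 0.8385
final tip position (m): 0.1562 -0.2243 0.8385
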